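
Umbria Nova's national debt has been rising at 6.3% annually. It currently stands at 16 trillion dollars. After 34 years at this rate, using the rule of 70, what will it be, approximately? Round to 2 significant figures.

roughly 130 trillion dollars

Doubling time ≈ 70/6.3 = 11.11 years.
34 years is 34/11.11 ≈ 3.06 doublings, a factor of 2^3.06 ≈ 8.34.
16 × 8.34 ≈ 130 trillion dollars.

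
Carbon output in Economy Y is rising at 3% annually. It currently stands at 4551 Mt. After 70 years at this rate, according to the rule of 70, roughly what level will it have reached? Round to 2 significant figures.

Doubling time ≈ 70/3 = 23.33 years.
70 years is 70/23.33 ≈ 3.00 doublings, a factor of 2^3.00 ≈ 8.00.
4551 × 8.00 ≈ 36000 Mt.

≈ 36000 Mt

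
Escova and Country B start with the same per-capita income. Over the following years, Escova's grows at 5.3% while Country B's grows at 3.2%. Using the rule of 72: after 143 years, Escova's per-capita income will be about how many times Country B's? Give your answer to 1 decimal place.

Only the 2.1-point difference matters.
72/2.1 ≈ 34.29 years per doubling of the ratio; 143 years gives 4.17 doublings, so ≈ 18.0×.

about 18.0 times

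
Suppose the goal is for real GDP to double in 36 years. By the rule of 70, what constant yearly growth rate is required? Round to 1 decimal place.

about 1.9%

70 / 36 ≈ 1.94, so about 1.9% per year.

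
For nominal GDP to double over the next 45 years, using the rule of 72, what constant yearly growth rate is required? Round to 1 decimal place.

72 / 45 ≈ 1.60, so about 1.6% per year.

1.6%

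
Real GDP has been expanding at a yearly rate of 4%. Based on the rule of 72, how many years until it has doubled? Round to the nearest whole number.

Doubling time ≈ 72 / 4 = 18.00 years.

roughly 18 years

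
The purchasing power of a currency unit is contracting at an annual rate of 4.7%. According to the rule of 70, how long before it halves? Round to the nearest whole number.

approximately 15 years

Halving time ≈ 70 / 4.7 = 14.89 → 15 years.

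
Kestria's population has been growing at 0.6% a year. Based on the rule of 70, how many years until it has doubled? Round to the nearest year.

70/0.6 ≈ 116.67, so it doubles roughly every 117 years.

roughly 117 years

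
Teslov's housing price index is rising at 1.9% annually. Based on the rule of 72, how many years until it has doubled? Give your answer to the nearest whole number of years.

about 38 years

At 1.9%, doubling takes about 72/1.9 = 37.89 years.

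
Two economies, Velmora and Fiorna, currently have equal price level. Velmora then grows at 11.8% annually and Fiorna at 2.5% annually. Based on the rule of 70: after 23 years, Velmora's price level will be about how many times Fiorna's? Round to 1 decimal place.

8.3 times

Rate gap = 11.8% − 2.5% = 9.3 points.
The ratio doubles every 70/9.3 ≈ 7.53 years.
23/7.53 ≈ 3.05 doublings → ratio ≈ 2^3.05 ≈ 8.3.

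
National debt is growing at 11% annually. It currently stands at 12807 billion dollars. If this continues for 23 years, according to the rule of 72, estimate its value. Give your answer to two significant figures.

Doubling time ≈ 72/11 = 6.55 years.
23 years is 23/6.55 ≈ 3.51 doublings, a factor of 2^3.51 ≈ 11.39.
12807 × 11.39 ≈ 150000 billion dollars.

150000 billion dollars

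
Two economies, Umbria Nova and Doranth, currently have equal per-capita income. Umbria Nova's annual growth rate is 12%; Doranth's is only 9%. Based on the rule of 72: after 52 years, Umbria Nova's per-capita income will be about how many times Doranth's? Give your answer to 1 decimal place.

roughly 4.5 times

Umbria Nova pulls ahead at 3 pp per year, so the ratio doubles every 72/3 ≈ 24.00 years.
In 52 years that's 2.17 doublings: 2^2.17 ≈ 4.5.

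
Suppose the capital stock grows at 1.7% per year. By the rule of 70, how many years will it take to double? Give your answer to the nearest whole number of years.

Doubling time ≈ 70 / 1.7 = 41.18 years.

approximately 41 years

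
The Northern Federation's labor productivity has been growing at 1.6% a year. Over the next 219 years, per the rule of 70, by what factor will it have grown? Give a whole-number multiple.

≈ 32 times

Doubling time ≈ 70/1.6 = 43.75 years.
219/43.75 ≈ 5 doublings, so about 2^5 = 32×.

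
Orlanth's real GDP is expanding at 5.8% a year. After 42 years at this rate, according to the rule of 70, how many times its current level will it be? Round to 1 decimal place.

around 11.2 times

Doubling time ≈ 70/5.8 = 12.07 years.
42 years / 12.07 ≈ 3.48 doublings → factor 2^3.48 ≈ 11.2.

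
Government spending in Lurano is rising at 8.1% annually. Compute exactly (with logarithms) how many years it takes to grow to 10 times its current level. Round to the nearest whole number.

t = ln(10) / ln(1 + 0.081) = 2.3026 / 0.077887 ≈ 29.56.
≈ 30 years.

30 years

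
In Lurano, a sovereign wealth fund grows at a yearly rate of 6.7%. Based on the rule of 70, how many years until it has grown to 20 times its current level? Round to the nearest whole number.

At 6.7% it doubles every 70/6.7 ≈ 10.45 years.
Reaching 20× takes log₂(20) ≈ 4.32 doublings.
4.32 × 10.45 ≈ 45 years.

roughly 45 years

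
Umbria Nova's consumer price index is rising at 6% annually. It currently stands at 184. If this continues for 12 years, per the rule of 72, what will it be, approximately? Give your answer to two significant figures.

Doubling time ≈ 72/6 = 12.00 years.
12 years is 12/12.00 ≈ 1.00 doublings, a factor of 2^1.00 ≈ 2.00.
184 × 2.00 ≈ 370.

about 370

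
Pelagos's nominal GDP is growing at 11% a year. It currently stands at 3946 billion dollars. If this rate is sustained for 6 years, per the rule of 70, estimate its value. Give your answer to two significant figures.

Doubling time ≈ 70/11 = 6.36 years.
6 years is 6/6.36 ≈ 0.94 doublings, a factor of 2^0.94 ≈ 1.92.
3946 × 1.92 ≈ 7600 billion dollars.

around 7600 billion dollars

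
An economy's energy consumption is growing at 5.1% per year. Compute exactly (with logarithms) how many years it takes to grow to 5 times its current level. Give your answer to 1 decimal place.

32.4 years

t = ln(5) / ln(1 + 0.051) = 1.6094 / 0.049742 ≈ 32.35.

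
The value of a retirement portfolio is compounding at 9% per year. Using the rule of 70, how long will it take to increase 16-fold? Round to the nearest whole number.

One doubling takes 70/9 = 7.78 years.
Getting to 16× needs 4 doublings: 4 × 7.78 ≈ 31 years.

approximately 31 years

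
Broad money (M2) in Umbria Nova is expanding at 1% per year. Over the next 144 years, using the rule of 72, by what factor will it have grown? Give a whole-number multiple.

72/1 ≈ 72.00 years per doubling.
144 years fits 2 doublings: 2^2 = 4.

around 4 times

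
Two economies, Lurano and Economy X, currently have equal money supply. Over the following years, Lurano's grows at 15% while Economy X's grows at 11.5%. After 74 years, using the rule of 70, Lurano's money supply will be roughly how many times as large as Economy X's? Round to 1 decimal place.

about 13.0 times

Rate gap = 15% − 11.5% = 3.5 points.
The ratio doubles every 70/3.5 ≈ 20.00 years.
74/20.00 ≈ 3.70 doublings → ratio ≈ 2^3.70 ≈ 13.0.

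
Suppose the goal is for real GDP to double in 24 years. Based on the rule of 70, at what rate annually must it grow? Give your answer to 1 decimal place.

roughly 2.9%

70 / 24 ≈ 2.92, so about 2.9% annually.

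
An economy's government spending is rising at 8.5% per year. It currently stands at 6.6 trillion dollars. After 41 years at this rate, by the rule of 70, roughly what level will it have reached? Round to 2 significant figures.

roughly 210 trillion dollars

Doubling time ≈ 70/8.5 = 8.24 years.
41 years is 41/8.24 ≈ 4.98 doublings, a factor of 2^4.98 ≈ 31.56.
6.6 × 31.56 ≈ 210 trillion dollars.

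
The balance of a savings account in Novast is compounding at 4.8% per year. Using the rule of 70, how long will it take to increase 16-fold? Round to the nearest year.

At 4.8% it doubles every 70/4.8 ≈ 14.58 years.
16 = 2^4, so 4 doublings → 58 years.

around 58 years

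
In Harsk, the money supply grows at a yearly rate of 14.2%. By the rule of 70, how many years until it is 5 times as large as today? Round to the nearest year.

Doubling time ≈ 70/14.2 = 4.93 years.
5× is log₂ 5 ≈ 2.32 doublings, so ≈ 2.32 × 4.93 = 11 years.

roughly 11 years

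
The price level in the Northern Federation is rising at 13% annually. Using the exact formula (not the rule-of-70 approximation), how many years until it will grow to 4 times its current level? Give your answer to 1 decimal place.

11.3 years

t = ln(4) / ln(1 + 0.13) = 1.3863 / 0.122218 ≈ 11.34.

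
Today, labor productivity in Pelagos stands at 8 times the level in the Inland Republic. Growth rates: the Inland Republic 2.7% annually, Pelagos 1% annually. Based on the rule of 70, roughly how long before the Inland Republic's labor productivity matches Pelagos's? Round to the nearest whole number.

What matters is the difference: 1.7 pp.
Rule of 70 on the gap: the ratio halves every 70/1.7 ≈ 41.18 years.
An 8 times gap closes after 3 halvings: 3 × 41.18 ≈ 124 years.

approximately 124 years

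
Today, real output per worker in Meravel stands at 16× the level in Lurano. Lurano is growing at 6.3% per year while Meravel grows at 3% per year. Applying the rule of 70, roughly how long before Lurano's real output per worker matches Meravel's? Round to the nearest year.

What matters is the difference: 3.3 pp.
Rule of 70 on the gap: the ratio halves every 70/3.3 ≈ 21.21 years.
A 16× gap closes after 4 halvings: 4 × 21.21 ≈ 85 years.

approximately 85 years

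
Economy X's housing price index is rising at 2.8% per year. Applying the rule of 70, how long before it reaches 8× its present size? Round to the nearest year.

One doubling takes 70/2.8 = 25.00 years.
8× is 3 doublings, so 3 × 25.00 ≈ 75 years.

approximately 75 years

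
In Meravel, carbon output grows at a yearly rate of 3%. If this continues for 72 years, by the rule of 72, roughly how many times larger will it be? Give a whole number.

about 8 times

72/3 ≈ 24.00 years per doubling.
72 years fits 3 doublings: 2^3 = 8.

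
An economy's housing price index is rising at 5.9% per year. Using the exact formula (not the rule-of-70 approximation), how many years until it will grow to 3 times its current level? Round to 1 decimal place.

t = ln(3) / ln(1 + 0.059) = 1.0986 / 0.057325 ≈ 19.16.

19.2 years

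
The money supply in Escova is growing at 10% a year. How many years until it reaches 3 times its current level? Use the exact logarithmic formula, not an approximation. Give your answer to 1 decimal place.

t = ln(3) / ln(1 + 0.1) = 1.0986 / 0.095310 ≈ 11.53.

11.5 years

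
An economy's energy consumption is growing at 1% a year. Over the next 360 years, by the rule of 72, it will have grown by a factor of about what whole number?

roughly 32 times

At 1% one doubling takes ≈ 72.00 years; 360 years is 5 of them, so ×32.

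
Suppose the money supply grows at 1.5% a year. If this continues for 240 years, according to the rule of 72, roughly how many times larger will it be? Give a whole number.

Doubling time ≈ 72/1.5 = 48.00 years.
240/48.00 ≈ 5 doublings, so about 2^5 = 32×.

approximately 32 times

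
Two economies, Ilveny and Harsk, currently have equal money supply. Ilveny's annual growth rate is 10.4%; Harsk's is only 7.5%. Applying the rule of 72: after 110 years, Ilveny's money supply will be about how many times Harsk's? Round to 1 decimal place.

≈ 21.6 times

Ilveny pulls ahead at 2.9 pp per year, so the ratio doubles every 72/2.9 ≈ 24.83 years.
In 110 years that's 4.43 doublings: 2^4.43 ≈ 21.6.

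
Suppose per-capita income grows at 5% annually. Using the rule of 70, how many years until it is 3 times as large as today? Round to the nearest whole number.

roughly 22 years

One doubling takes 70/5 = 14.00 years.
3× is log₂ 3 ≈ 1.58 doublings, so ≈ 1.58 × 14.00 = 22 years.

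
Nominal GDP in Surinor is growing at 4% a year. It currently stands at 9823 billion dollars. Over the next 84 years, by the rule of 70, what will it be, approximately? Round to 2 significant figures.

Doubling time ≈ 70/4 = 17.50 years.
84 years is 84/17.50 ≈ 4.80 doublings, a factor of 2^4.80 ≈ 27.86.
9823 × 27.86 ≈ 270000 billion dollars.

≈ 270000 billion dollars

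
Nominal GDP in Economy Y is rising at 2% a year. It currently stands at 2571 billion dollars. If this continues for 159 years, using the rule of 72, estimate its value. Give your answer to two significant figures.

roughly 55000 billion dollars

Doubling time ≈ 72/2 = 36.00 years.
159 years is 159/36.00 ≈ 4.42 doublings, a factor of 2^4.42 ≈ 21.41.
2571 × 21.41 ≈ 55000 billion dollars.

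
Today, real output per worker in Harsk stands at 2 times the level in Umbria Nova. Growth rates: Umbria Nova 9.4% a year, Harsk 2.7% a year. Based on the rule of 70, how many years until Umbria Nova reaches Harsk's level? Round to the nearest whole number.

roughly 10 years

Umbria Nova gains on Harsk at 9.4% − 2.7% = 6.7 points a year.
At that relative rate the gap halves every 70/6.7 ≈ 10.45 years.
A 2 times gap closes after 1 halving: 1 × 10.45 ≈ 10 years.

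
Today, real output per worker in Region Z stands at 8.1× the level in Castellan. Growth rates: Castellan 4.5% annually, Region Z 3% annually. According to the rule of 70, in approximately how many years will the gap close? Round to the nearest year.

approximately 141 years

The growth-rate gap is 4.5% − 3% = 1.5 percentage points.
So the ratio between them halves every 70/1.5 ≈ 46.67 years.
An 8.1× gap takes log₂(8.1) ≈ 3.02 halvings to close: 3.02 × 46.67 ≈ 141 years.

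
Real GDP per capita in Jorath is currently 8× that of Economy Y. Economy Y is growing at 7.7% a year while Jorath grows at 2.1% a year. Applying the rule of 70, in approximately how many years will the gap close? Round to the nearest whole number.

The growth-rate gap is 7.7% − 2.1% = 5.6 percentage points.
So the ratio between them halves every 70/5.6 ≈ 12.50 years.
An 8× gap closes after 3 halvings: 3 × 12.50 ≈ 38 years.

around 38 years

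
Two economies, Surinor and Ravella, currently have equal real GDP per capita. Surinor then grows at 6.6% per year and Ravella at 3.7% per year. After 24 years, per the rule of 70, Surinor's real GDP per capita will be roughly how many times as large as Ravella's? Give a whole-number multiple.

≈ 2 times

Surinor pulls ahead at 2.9 pp per year, so the ratio doubles every 70/2.9 ≈ 24.14 years.
In 24 years that's 0.99 doublings: 2^0.99 ≈ 2.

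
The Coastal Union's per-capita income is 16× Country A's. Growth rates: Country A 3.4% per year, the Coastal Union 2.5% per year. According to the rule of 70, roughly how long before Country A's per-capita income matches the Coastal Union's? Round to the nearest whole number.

What matters is the difference: 0.9 pp.
Rule of 70 on the gap: the ratio halves every 70/0.9 ≈ 77.78 years.
A 16× gap closes after 4 halvings: 4 × 77.78 ≈ 311 years.

approximately 311 years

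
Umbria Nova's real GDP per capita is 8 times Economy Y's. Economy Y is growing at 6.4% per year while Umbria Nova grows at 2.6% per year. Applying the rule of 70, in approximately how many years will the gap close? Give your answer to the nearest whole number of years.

roughly 55 years

Economy Y gains on Umbria Nova at 6.4% − 2.6% = 3.8 points a year.
At that relative rate the gap halves every 70/3.8 ≈ 18.42 years.
An 8 times gap closes after 3 halvings: 3 × 18.42 ≈ 55 years.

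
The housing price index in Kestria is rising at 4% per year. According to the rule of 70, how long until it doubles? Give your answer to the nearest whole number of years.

At 4%, doubling takes about 70/4 = 17.50 years.

approximately 18 years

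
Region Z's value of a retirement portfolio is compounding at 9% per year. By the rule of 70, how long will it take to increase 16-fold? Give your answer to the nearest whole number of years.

≈ 31 years

At 9% it doubles every 70/9 ≈ 7.78 years.
16× is 4 doublings, so 4 × 7.78 ≈ 31 years.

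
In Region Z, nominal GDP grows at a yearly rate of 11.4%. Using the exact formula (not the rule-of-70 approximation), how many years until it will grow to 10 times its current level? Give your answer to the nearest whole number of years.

21 years

t = ln(10) / ln(1 + 0.114) = 2.3026 / 0.107957 ≈ 21.33.
≈ 21 years.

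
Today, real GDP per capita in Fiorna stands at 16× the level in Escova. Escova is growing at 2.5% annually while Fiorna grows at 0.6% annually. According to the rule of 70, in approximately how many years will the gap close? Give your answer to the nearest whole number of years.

The growth-rate gap is 2.5% − 0.6% = 1.9 percentage points.
So the ratio between them halves every 70/1.9 ≈ 36.84 years.
A 16× gap closes after 4 halvings: 4 × 36.84 ≈ 147 years.

around 147 years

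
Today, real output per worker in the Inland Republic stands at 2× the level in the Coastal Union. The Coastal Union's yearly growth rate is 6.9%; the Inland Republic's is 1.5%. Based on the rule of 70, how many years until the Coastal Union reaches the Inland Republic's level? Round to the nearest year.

What matters is the difference: 5.4 pp.
Rule of 70 on the gap: the ratio halves every 70/5.4 ≈ 12.96 years.
A 2× gap closes after 1 halving: 1 × 12.96 ≈ 13 years.

≈ 13 years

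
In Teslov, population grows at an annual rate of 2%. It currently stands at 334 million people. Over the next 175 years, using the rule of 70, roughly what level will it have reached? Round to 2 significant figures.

≈ 11000 million people

Doubling time ≈ 70/2 = 35.00 years.
175 years is 175/35.00 ≈ 5.00 doublings, a factor of 2^5.00 ≈ 32.00.
334 × 32.00 ≈ 11000 million people.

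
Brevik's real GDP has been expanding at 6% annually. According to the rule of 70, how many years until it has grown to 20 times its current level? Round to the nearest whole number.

around 50 years

Doubling time ≈ 70/6 = 11.67 years.
Reaching 20× takes log₂(20) ≈ 4.32 doublings.
4.32 × 11.67 ≈ 50 years.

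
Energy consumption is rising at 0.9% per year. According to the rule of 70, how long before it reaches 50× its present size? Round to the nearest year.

One doubling takes 70/0.9 = 77.78 years.
50× is log₂ 50 ≈ 5.64 doublings, so ≈ 5.64 × 77.78 = 439 years.

approximately 439 years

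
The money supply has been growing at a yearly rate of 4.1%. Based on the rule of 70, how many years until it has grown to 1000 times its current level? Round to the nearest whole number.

Doubling time ≈ 70/4.1 = 17.07 years.
1000× is log₂ 1000 ≈ 9.97 doublings, so ≈ 9.97 × 17.07 = 170 years.

≈ 170 years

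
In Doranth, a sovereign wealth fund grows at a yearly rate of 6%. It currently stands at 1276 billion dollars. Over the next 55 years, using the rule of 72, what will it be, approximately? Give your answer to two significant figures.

around 31000 billion dollars

It doubles every 72/6 ≈ 12.00 years, so 55 years is 4.58 doublings.
2^4.58 ≈ 23.92; 1276 × 23.92 ≈ 31000 billion dollars.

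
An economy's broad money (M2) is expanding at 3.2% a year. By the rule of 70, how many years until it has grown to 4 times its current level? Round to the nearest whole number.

One doubling takes 70/3.2 = 21.88 years.
4× is 2 doublings, so 2 × 21.88 ≈ 44 years.

approximately 44 years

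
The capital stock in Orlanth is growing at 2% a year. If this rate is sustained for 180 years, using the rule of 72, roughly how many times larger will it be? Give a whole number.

At 2% one doubling takes ≈ 36.00 years; 180 years is 5 of them, so ×32.

32 times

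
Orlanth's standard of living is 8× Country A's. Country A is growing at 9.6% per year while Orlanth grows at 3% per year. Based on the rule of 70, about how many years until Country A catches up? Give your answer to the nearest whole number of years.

≈ 32 years

The growth-rate gap is 9.6% − 3% = 6.6 percentage points.
So the ratio between them halves every 70/6.6 ≈ 10.61 years.
An 8× gap closes after 3 halvings: 3 × 10.61 ≈ 32 years.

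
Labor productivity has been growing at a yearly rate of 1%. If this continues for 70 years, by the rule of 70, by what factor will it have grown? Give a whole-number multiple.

≈ 2 times

70/1 ≈ 70.00 years per doubling.
70 years fits 1 doubling: 2^1 = 2.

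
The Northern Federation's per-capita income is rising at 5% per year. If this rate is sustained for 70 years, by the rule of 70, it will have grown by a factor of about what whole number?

roughly 32 times

At 5% one doubling takes ≈ 14.00 years; 70 years is 5 of them, so ×32.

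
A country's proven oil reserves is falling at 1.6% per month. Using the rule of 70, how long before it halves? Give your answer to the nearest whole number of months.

Falling at 1.6%, it halves about every 70/1.6 = 43.75 months.

about 44 months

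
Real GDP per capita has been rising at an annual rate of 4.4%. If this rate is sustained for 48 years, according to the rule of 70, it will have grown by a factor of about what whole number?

At 4.4% one doubling takes ≈ 15.91 years; 48 years is 3 of them, so ×8.

roughly 8 times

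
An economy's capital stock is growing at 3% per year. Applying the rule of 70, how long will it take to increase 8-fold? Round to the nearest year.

Doubling time ≈ 70/3 = 23.33 years.
8 = 2^3, so 3 doublings → 70 years.

around 70 years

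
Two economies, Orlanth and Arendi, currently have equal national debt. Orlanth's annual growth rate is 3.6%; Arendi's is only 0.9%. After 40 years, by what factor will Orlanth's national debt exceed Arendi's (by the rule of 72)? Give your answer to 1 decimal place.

Rate gap = 3.6% − 0.9% = 2.7 points.
The ratio doubles every 72/2.7 ≈ 26.67 years.
40/26.67 ≈ 1.50 doublings → ratio ≈ 2^1.50 ≈ 2.8.

≈ 2.8 times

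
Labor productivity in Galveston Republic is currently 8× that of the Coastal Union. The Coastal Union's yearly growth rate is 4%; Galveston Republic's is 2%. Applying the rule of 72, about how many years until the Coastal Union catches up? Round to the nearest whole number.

about 108 years

What matters is the difference: 2 pp.
Rule of 72 on the gap: the ratio halves every 72/2 ≈ 36.00 years.
An 8× gap closes after 3 halvings: 3 × 36.00 ≈ 108 years.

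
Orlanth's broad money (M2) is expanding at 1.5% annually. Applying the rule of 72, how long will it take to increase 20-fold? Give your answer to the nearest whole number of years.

around 207 years

Doubling time ≈ 72/1.5 = 48.00 years.
Reaching 20× takes log₂(20) ≈ 4.32 doublings.
4.32 × 48.00 ≈ 207 years.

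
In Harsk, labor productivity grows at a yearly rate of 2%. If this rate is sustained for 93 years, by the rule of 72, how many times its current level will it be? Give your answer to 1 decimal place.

Doubling time ≈ 72/2 = 36.00 years.
93 years / 36.00 ≈ 2.58 doublings → factor 2^2.58 ≈ 6.0.

about 6.0 times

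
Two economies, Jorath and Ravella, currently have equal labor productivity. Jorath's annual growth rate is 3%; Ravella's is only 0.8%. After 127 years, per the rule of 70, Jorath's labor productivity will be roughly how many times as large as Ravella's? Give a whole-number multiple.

Jorath pulls ahead at 2.2 pp per year, so the ratio doubles every 70/2.2 ≈ 31.82 years.
In 127 years that's 3.99 doublings: 2^3.99 ≈ 16.

roughly 16 times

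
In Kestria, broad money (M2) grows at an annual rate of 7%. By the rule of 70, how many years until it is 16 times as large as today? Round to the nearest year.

At 7% it doubles every 70/7 ≈ 10.00 years.
16 = 2^4, so 4 doublings → 40 years.

roughly 40 years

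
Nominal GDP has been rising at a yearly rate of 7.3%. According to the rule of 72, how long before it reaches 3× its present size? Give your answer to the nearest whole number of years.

At 7.3% it doubles every 72/7.3 ≈ 9.86 years.
Reaching 3× takes log₂(3) ≈ 1.58 doublings.
1.58 × 9.86 ≈ 16 years.

≈ 16 years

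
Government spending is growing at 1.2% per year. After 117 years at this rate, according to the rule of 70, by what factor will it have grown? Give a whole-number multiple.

Doubling time ≈ 70/1.2 = 58.33 years.
117/58.33 ≈ 2 doublings, so about 2^2 = 4×.

around 4 times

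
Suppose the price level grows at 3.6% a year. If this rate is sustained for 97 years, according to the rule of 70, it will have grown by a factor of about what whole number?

32 times

70/3.6 ≈ 19.44 years per doubling.
97 years fits 5 doublings: 2^5 = 32.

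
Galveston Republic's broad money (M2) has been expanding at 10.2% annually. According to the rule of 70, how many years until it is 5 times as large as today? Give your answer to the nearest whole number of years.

around 16 years

At 10.2% it doubles every 70/10.2 ≈ 6.86 years.
5× is log₂ 5 ≈ 2.32 doublings, so ≈ 2.32 × 6.86 = 16 years.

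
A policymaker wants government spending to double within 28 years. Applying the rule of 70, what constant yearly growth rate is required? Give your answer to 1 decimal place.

about 2.5% per year

70 / 28 ≈ 2.50, so about 2.5% per year.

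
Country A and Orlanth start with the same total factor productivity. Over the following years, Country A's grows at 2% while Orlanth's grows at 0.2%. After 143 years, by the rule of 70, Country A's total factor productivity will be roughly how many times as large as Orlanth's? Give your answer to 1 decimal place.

Rate gap = 2% − 0.2% = 1.8 points.
The ratio doubles every 70/1.8 ≈ 38.89 years.
143/38.89 ≈ 3.68 doublings → ratio ≈ 2^3.68 ≈ 12.8.

roughly 12.8 times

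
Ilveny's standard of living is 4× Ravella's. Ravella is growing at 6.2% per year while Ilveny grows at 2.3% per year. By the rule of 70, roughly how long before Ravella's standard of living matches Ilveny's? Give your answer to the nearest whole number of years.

approximately 36 years

What matters is the difference: 3.9 pp.
Rule of 70 on the gap: the ratio halves every 70/3.9 ≈ 17.95 years.
A 4× gap closes after 2 halvings: 2 × 17.95 ≈ 36 years.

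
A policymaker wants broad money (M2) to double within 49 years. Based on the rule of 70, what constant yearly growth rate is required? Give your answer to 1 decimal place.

≈ 1.4%

70 / 49 ≈ 1.43, so about 1.4% per year.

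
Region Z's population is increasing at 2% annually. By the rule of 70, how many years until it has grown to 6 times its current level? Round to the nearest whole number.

around 90 years

At 2% it doubles every 70/2 ≈ 35.00 years.
6× is log₂ 6 ≈ 2.58 doublings, so ≈ 2.58 × 35.00 = 90 years.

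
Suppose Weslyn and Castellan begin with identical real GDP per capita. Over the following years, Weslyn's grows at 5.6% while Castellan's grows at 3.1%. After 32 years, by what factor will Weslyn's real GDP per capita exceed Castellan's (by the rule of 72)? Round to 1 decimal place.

about 2.2 times

Only the 2.5-point difference matters.
72/2.5 ≈ 28.80 years per doubling of the ratio; 32 years gives 1.11 doublings, so ≈ 2.2×.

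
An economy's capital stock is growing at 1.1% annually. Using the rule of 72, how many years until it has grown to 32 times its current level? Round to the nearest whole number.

about 327 years

One doubling takes 72/1.1 = 65.45 years.
Getting to 32× needs 5 doublings: 5 × 65.45 ≈ 327 years.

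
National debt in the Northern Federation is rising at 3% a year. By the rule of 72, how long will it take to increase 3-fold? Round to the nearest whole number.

One doubling takes 72/3 = 24.00 years.
Reaching 3× takes log₂(3) ≈ 1.58 doublings.
1.58 × 24.00 ≈ 38 years.

about 38 years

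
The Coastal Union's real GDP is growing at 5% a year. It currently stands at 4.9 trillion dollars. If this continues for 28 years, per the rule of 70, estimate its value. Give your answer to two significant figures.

around 20 trillion dollars

It doubles every 70/5 ≈ 14.00 years, so 28 years is 2.00 doublings.
2^2.00 ≈ 4.00; 4.9 × 4.00 ≈ 20 trillion dollars.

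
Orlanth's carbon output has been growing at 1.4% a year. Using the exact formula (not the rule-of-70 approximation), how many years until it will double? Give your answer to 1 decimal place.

t = ln(2) / ln(1 + 0.014) = 0.6931 / 0.013903 ≈ 49.85.

49.9 years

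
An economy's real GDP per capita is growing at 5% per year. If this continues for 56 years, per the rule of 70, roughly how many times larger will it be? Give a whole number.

around 16 times

At 5% one doubling takes ≈ 14.00 years; 56 years is 4 of them, so ×16.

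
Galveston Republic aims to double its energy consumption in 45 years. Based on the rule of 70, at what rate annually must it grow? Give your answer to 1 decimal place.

70 / 45 ≈ 1.56, so about 1.6% annually.

1.6% annually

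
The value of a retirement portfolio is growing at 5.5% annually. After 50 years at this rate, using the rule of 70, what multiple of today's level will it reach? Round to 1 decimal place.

approximately 15.2 times

Doubles every ≈ 12.73 years (70/5.5).
50 years is 3.93 doublings; 2^3.93 ≈ 15.2×.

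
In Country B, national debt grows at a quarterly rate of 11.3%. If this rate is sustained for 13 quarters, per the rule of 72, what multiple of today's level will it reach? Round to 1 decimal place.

approximately 4.1 times

Doubling time ≈ 72/11.3 = 6.37 quarters.
13 quarters / 6.37 ≈ 2.04 doublings → factor 2^2.04 ≈ 4.1.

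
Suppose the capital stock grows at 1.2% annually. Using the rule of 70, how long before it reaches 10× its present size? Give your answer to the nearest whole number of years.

At 1.2% it doubles every 70/1.2 ≈ 58.33 years.
Reaching 10× takes log₂(10) ≈ 3.32 doublings.
3.32 × 58.33 ≈ 194 years.

≈ 194 years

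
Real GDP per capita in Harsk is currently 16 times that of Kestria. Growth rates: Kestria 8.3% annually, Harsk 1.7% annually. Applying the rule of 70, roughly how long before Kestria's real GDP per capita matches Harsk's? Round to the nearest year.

The growth-rate gap is 8.3% − 1.7% = 6.6 percentage points.
So the ratio between them halves every 70/6.6 ≈ 10.61 years.
A 16 times gap closes after 4 halvings: 4 × 10.61 ≈ 42 years.

around 42 years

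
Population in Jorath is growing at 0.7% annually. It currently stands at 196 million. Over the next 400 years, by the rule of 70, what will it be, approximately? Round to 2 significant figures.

It doubles every 70/0.7 ≈ 100.00 years, so 400 years is 4.00 doublings.
2^4.00 ≈ 16.00; 196 × 16.00 ≈ 3100 million.

about 3100 million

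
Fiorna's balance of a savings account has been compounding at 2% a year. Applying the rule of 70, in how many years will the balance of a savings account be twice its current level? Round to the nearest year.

At 2%, doubling takes about 70/2 = 35.00 years.

approximately 35 years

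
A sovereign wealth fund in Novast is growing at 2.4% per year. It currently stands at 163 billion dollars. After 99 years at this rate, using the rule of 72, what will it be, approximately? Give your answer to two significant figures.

Doubling time ≈ 72/2.4 = 30.00 years.
99 years is 99/30.00 ≈ 3.30 doublings, a factor of 2^3.30 ≈ 9.85.
163 × 9.85 ≈ 1600 billion dollars.

≈ 1600 billion dollars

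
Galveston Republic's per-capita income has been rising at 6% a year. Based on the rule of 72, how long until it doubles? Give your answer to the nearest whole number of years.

roughly 12 years

At 6%, doubling takes about 72/6 = 12.00 years.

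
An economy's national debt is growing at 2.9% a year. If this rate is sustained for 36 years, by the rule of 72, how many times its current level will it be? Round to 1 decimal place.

around 2.7 times

Doubles every ≈ 24.83 years (72/2.9).
36 years is 1.45 doublings; 2^1.45 ≈ 2.7×.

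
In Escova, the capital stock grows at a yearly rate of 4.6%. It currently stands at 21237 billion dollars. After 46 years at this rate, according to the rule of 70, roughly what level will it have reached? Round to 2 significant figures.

It doubles every 70/4.6 ≈ 15.22 years, so 46 years is 3.02 doublings.
2^3.02 ≈ 8.11; 21237 × 8.11 ≈ 170000 billion dollars.

around 170000 billion dollars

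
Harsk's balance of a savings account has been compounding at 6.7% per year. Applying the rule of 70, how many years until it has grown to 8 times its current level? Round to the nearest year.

≈ 31 years

One doubling takes 70/6.7 = 10.45 years.
8× is 3 doublings, so 3 × 10.45 ≈ 31 years.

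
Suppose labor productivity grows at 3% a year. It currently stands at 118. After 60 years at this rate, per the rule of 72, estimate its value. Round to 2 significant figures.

It doubles every 72/3 ≈ 24.00 years, so 60 years is 2.50 doublings.
2^2.50 ≈ 5.66; 118 × 5.66 ≈ 670.

roughly 670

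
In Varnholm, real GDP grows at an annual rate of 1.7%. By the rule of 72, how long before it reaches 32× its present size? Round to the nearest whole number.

At 1.7% it doubles every 72/1.7 ≈ 42.35 years.
Getting to 32× needs 5 doublings: 5 × 42.35 ≈ 212 years.

about 212 years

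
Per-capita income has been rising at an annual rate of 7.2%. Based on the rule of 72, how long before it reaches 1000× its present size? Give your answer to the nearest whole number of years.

roughly 100 years

Doubling time ≈ 72/7.2 = 10.00 years.
Reaching 1000× takes log₂(1000) ≈ 9.97 doublings.
9.97 × 10.00 ≈ 100 years.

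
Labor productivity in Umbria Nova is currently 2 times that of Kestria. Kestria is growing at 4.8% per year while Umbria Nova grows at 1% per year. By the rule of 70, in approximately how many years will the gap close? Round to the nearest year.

What matters is the difference: 3.8 pp.
Rule of 70 on the gap: the ratio halves every 70/3.8 ≈ 18.42 years.
A 2 times gap closes after 1 halving: 1 × 18.42 ≈ 18 years.

approximately 18 years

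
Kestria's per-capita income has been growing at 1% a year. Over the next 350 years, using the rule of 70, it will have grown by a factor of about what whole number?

about 32 times

Doubling time ≈ 70/1 = 70.00 years.
350/70.00 ≈ 5 doublings, so about 2^5 = 32×.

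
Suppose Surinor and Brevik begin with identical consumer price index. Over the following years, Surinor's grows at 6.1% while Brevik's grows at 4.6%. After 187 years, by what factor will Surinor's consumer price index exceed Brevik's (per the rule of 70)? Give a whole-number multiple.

≈ 16 times

Rate gap = 6.1% − 4.6% = 1.5 points.
The ratio doubles every 70/1.5 ≈ 46.67 years.
187/46.67 ≈ 4.01 doublings → ratio ≈ 2^4.01 ≈ 16.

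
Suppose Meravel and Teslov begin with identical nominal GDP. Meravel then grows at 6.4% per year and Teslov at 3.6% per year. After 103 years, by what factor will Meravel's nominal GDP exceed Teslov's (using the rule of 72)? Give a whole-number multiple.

Only the 2.8-point difference matters.
72/2.8 ≈ 25.71 years per doubling of the ratio; 103 years gives 4.01 doublings, so ≈ 16×.

16 times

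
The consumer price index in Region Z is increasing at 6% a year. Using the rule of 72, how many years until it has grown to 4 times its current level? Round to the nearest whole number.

At 6% it doubles every 72/6 ≈ 12.00 years.
4× is 2 doublings, so 2 × 12.00 ≈ 24 years.

≈ 24 years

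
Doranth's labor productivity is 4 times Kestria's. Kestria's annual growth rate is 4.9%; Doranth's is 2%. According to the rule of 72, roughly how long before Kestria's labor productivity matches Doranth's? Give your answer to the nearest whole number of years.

Kestria gains on Doranth at 4.9% − 2% = 2.9 points a year.
At that relative rate the gap halves every 72/2.9 ≈ 24.83 years.
A 4 times gap closes after 2 halvings: 2 × 24.83 ≈ 50 years.

≈ 50 years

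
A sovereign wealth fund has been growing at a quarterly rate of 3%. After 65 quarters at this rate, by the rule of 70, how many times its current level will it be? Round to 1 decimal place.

Doubles every ≈ 23.33 quarters (70/3).
65 quarters is 2.79 doublings; 2^2.79 ≈ 6.9×.

6.9 times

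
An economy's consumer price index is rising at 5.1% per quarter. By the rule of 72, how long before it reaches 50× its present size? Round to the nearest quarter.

Doubling time ≈ 72/5.1 = 14.12 quarters.
Reaching 50× takes log₂(50) ≈ 5.64 doublings.
5.64 × 14.12 ≈ 80 quarters.

≈ 80 quarters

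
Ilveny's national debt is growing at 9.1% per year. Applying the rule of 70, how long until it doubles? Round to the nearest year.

70/9.1 ≈ 7.69, so it doubles roughly every 8 years.

8 years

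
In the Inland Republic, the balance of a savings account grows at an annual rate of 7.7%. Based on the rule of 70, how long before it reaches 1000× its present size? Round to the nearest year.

≈ 91 years

Doubling time ≈ 70/7.7 = 9.09 years.
Reaching 1000× takes log₂(1000) ≈ 9.97 doublings.
9.97 × 9.09 ≈ 91 years.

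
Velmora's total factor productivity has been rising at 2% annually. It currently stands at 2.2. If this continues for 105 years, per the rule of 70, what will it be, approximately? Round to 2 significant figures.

Doubling time ≈ 70/2 = 35.00 years.
105 years is 105/35.00 ≈ 3.00 doublings, a factor of 2^3.00 ≈ 8.00.
2.2 × 8.00 ≈ 18.

approximately 18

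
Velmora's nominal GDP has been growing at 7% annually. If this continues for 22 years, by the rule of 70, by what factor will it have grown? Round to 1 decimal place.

4.6 times

Doubles every ≈ 10.00 years (70/7).
22 years is 2.20 doublings; 2^2.20 ≈ 4.6×.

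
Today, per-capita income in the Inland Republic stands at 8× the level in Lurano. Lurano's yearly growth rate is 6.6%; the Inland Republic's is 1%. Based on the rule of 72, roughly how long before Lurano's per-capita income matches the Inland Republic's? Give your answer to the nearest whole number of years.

≈ 39 years

The growth-rate gap is 6.6% − 1% = 5.6 percentage points.
So the ratio between them halves every 72/5.6 ≈ 12.86 years.
An 8× gap closes after 3 halvings: 3 × 12.86 ≈ 39 years.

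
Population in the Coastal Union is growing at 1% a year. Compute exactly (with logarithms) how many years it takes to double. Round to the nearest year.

70 years

t = ln(2) / ln(1 + 0.01) = 0.6931 / 0.009950 ≈ 69.66.
≈ 70 years.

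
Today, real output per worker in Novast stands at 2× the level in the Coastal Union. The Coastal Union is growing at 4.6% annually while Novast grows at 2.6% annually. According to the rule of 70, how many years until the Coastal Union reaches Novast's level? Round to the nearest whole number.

The growth-rate gap is 4.6% − 2.6% = 2 percentage points.
So the ratio between them halves every 70/2 ≈ 35.00 years.
A 2× gap closes after 1 halving: 1 × 35.00 ≈ 35 years.

roughly 35 years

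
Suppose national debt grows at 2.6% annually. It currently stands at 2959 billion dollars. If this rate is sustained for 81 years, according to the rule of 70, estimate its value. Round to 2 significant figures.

Doubling time ≈ 70/2.6 = 26.92 years.
81 years is 81/26.92 ≈ 3.01 doublings, a factor of 2^3.01 ≈ 8.06.
2959 × 8.06 ≈ 24000 billion dollars.

approximately 24000 billion dollars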